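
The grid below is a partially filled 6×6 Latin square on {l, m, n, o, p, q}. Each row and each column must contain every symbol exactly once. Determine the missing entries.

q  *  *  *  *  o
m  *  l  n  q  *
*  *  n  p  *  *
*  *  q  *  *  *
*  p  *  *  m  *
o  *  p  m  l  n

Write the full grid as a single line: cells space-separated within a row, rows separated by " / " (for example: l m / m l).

Cell (r1,c3): row 1 has {o,q}; column 3 has {l,n,p,q} → m.
Cell (r1,c4): row 1 has {m,o,q}; column 4 has {m,n,p} → l.
Cell (r2,c2): row 2 has {l,m,n,q}; column 2 has {p} → o.
Cell (r2,c6): row 2 has {l,m,n,o,q}; column 6 has {n,o} → p.
Cell (r3,c1): row 3 has {n,p}; column 1 has {m,o,q} → l.
Cell (r3,c5): row 3 has {l,n,p}; column 5 has {l,m,q} → o.
Cell (r4,c4): row 4 has {q}; column 4 has {l,m,n,p} → o.
Cell (r5,c1): row 5 has {m,p}; column 1 has {l,m,o,q} → n.
Cell (r5,c3): row 5 has {m,n,p}; column 3 has {l,m,n,p,q} → o.
Cell (r5,c4): row 5 has {m,n,o,p}; column 4 has {l,m,n,o,p} → q.
Cell (r5,c6): row 5 has {m,n,o,p,q}; column 6 has {n,o,p} → l.
Cell (r6,c2): row 6 has {l,m,n,o,p}; column 2 has {o,p} → q.
Cell (r1,c2): row 1 has {l,m,o,q}; column 2 has {o,p,q} → n.
Cell (r1,c5): row 1 has {l,m,n,o,q}; column 5 has {l,m,o,q} → p.
Cell (r3,c2): row 3 has {l,n,o,p}; column 2 has {n,o,p,q} → m.
Cell (r3,c6): row 3 has {l,m,n,o,p}; column 6 has {l,n,o,p} → q.
Cell (r4,c1): row 4 has {o,q}; column 1 has {l,m,n,o,q} → p.
Cell (r4,c2): row 4 has {o,p,q}; column 2 has {m,n,o,p,q} → l.
Cell (r4,c5): row 4 has {l,o,p,q}; column 5 has {l,m,o,p,q} → n.
Cell (r4,c6): row 4 has {l,n,o,p,q}; column 6 has {l,n,o,p,q} → m.

q n m l p o / m o l n q p / l m n p o q / p l q o n m / n p o q m l / o q p m l n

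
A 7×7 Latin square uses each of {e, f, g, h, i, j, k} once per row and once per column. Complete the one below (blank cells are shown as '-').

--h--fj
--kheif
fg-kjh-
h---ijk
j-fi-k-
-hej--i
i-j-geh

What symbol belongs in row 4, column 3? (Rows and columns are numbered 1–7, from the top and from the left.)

(r1,c5) = k
(r2,c1) = g
(r2,c2) = j
(r3,c3) = i
(r3,c7) = e
(r4,c3) = g

g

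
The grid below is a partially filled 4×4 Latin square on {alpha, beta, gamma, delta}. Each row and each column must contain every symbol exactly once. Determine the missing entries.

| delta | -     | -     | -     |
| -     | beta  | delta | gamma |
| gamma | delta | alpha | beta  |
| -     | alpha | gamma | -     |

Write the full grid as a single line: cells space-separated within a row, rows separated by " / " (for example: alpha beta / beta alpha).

delta gamma beta alpha / alpha beta delta gamma / gamma delta alpha beta / beta alpha gamma delta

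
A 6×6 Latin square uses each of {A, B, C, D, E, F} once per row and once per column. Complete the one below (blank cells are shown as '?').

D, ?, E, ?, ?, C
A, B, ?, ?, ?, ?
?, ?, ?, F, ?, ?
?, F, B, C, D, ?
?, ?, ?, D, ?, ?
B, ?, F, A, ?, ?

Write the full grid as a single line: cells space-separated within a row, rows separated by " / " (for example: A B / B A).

D A E B F C / A B D E C F / C D A F B E / E F B C D A / F E C D A B / B C F A E D

At row 1, column 2: row 1 has {C,D,E}; column 2 has {B,F}; that leaves A.
At row 1, column 4: row 1 has {A,C,D,E}; column 4 has {A,C,D,F}; that leaves B.
At row 1, column 5: row 1 has {A,B,C,D,E}; column 5 has {D}; that leaves F.
At row 2, column 4: row 2 has {A,B}; column 4 has {A,B,C,D,F}; that leaves E.
At row 2, column 5: row 2 has {A,B,E}; column 5 has {D,F}; that leaves C.
At row 4, column 1: row 4 has {B,C,D,F}; column 1 has {A,B,D}; that leaves E.
At row 4, column 6: row 4 has {B,C,D,E,F}; column 6 has {C}; that leaves A.
At row 6, column 5: row 6 has {A,B,F}; column 5 has {C,D,F}; that leaves E.
At row 6, column 6: row 6 has {A,B,E,F}; column 6 has {A,C}; that leaves D.
At row 2, column 3: row 2 has {A,B,C,E}; column 3 has {B,E,F}; that leaves D.
At row 2, column 6: row 2 has {A,B,C,D,E}; column 6 has {A,C,D}; that leaves F.
At row 3, column 1: row 3 has {F}; column 1 has {A,B,D,E}; that leaves C.
At row 3, column 3: row 3 has {C,F}; column 3 has {B,D,E,F}; that leaves A.
At row 3, column 5: row 3 has {A,C,F}; column 5 has {C,D,E,F}; that leaves B.
At row 3, column 6: row 3 has {A,B,C,F}; column 6 has {A,C,D,F}; that leaves E.
At row 5, column 1: row 5 has {D}; column 1 has {A,B,C,D,E}; that leaves F.
At row 5, column 3: row 5 has {D,F}; column 3 has {A,B,D,E,F}; that leaves C.
At row 5, column 5: row 5 has {C,D,F}; column 5 has {B,C,D,E,F}; that leaves A.
At row 5, column 6: row 5 has {A,C,D,F}; column 6 has {A,C,D,E,F}; that leaves B.
At row 6, column 2: row 6 has {A,B,D,E,F}; column 2 has {A,B,F}; that leaves C.
At row 3, column 2: row 3 has {A,B,C,E,F}; column 2 has {A,B,C,F}; that leaves D.
At row 5, column 2: row 5 has {A,B,C,D,F}; column 2 has {A,B,C,D,F}; that leaves E.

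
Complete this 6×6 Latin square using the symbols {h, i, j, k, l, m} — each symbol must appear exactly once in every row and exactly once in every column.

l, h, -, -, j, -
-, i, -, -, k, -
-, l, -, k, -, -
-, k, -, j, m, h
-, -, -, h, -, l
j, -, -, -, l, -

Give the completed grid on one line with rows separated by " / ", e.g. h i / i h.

l h k m j i / h i j l k m / m l i k h j / i k l j m h / k j m h i l / j m h i l k

(r4,c1) = i
(r4,c3) = l
(r5,c5) = i
(r6,c2) = m
(r6,c4) = i
(r6,c6) = k
(r1,c4) = m
(r1,c6) = i
(r2,c4) = l
(r3,c5) = h
(r5,c2) = j
(r6,c3) = h
(r1,c3) = k
(r3,c1) = m
(r3,c6) = j
(r5,c1) = k
(r5,c3) = m
(r2,c1) = h
(r2,c3) = j
(r2,c6) = m
(r3,c3) = i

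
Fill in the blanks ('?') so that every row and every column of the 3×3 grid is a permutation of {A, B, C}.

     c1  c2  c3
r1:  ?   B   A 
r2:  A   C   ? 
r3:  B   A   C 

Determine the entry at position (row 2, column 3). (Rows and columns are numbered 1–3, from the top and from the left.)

B

(r1,c1) = C
(r2,c3) = B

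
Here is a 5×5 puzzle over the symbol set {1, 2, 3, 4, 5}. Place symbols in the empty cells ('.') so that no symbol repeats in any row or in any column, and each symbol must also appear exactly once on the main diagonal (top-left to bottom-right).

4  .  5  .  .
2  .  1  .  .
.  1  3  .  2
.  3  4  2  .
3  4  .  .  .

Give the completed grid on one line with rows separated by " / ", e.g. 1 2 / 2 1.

row 1 has {4,5}; column 2 has {1,3,4} — only 2 is left for (r1,c2).
row 2 has {1,2}; column 2 has {1,2,3,4}; the diagonal has {2,3,4} — only 5 is left for (r2,c2).
row 3 has {1,2,3}; column 1 has {2,3,4} — only 5 is left for (r3,c1).
row 3 has {1,2,3,5}; column 4 has {2} — only 4 is left for (r3,c4).
row 4 has {2,3,4}; column 1 has {2,3,4,5} — only 1 is left for (r4,c1).
row 4 has {1,2,3,4}; column 5 has {2} — only 5 is left for (r4,c5).
row 5 has {3,4}; column 3 has {1,3,4,5} — only 2 is left for (r5,c3).
row 5 has {2,3,4}; column 5 has {2,5}; the diagonal has {2,3,4,5} — only 1 is left for (r5,c5).
row 1 has {2,4,5}; column 5 has {1,2,5} — only 3 is left for (r1,c5).
row 2 has {1,2,5}; column 4 has {2,4} — only 3 is left for (r2,c4).
row 2 has {1,2,3,5}; column 5 has {1,2,3,5} — only 4 is left for (r2,c5).
row 5 has {1,2,3,4}; column 4 has {2,3,4} — only 5 is left for (r5,c4).
row 1 has {2,3,4,5}; column 4 has {2,3,4,5} — only 1 is left for (r1,c4).

4 2 5 1 3 / 2 5 1 3 4 / 5 1 3 4 2 / 1 3 4 2 5 / 3 4 2 5 1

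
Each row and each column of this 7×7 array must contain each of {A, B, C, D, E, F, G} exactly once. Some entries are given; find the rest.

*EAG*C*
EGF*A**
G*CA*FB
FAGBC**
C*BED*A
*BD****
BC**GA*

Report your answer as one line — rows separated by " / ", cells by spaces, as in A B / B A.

Cell (r1,c1): row 1 has {A,C,E,G}; column 1 has {B,C,E,F,G} → D.
Cell (r1,c7): row 1 has {A,C,D,E,G}; column 7 has {A,B} → F.
Cell (r3,c2): row 3 has {A,B,C,F,G}; column 2 has {A,B,C,E,G} → D.
Cell (r3,c5): row 3 has {A,B,C,D,F,G}; column 5 has {A,C,D,G} → E.
Cell (r5,c2): row 5 has {A,B,C,D,E}; column 2 has {A,B,C,D,E,G} → F.
Cell (r5,c6): row 5 has {A,B,C,D,E,F}; column 6 has {A,C,F} → G.
Cell (r6,c1): row 6 has {B,D}; column 1 has {B,C,D,E,F,G} → A.
Cell (r6,c5): row 6 has {A,B,D}; column 5 has {A,C,D,E,G} → F.
Cell (r6,c6): row 6 has {A,B,D,F}; column 6 has {A,C,F,G} → E.
Cell (r7,c3): row 7 has {A,B,C,G}; column 3 has {A,B,C,D,F,G} → E.
Cell (r7,c7): row 7 has {A,B,C,E,G}; column 7 has {A,B,F} → D.
Cell (r1,c5): row 1 has {A,C,D,E,F,G}; column 5 has {A,C,D,E,F,G} → B.
Cell (r2,c7): row 2 has {A,E,F,G}; column 7 has {A,B,D,F} → C.
Cell (r4,c6): row 4 has {A,B,C,F,G}; column 6 has {A,C,E,F,G} → D.
Cell (r4,c7): row 4 has {A,B,C,D,F,G}; column 7 has {A,B,C,D,F} → E.
Cell (r6,c4): row 6 has {A,B,D,E,F}; column 4 has {A,B,E,G} → C.
Cell (r6,c7): row 6 has {A,B,C,D,E,F}; column 7 has {A,B,C,D,E,F} → G.
Cell (r7,c4): row 7 has {A,B,C,D,E,G}; column 4 has {A,B,C,E,G} → F.
Cell (r2,c4): row 2 has {A,C,E,F,G}; column 4 has {A,B,C,E,F,G} → D.
Cell (r2,c6): row 2 has {A,C,D,E,F,G}; column 6 has {A,C,D,E,F,G} → B.

D E A G B C F / E G F D A B C / G D C A E F B / F A G B C D E / C F B E D G A / A B D C F E G / B C E F G A D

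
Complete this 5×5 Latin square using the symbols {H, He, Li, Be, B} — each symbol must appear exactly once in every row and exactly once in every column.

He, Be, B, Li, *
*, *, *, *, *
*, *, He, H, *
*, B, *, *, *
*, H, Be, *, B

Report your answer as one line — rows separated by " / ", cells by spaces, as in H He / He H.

(r1,c5): row 1 has {He,Li,Be,B}; column 5 has {B}, so it must be H.
(r3,c2): row 3 has {H,He}; column 2 has {H,Be,B}, so it must be Li.
(r3,c5): row 3 has {H,He,Li}; column 5 has {H,B}, so it must be Be.
(r5,c1): row 5 has {H,Be,B}; column 1 has {He}, so it must be Li.
(r5,c4): row 5 has {H,Li,Be,B}; column 4 has {H,Li}, so it must be He.
(r2,c2): row 2 is empty so far; column 2 has {H,Li,Be,B}, so it must be He.
(r2,c5): row 2 has {He}; column 5 has {H,Be,B}, so it must be Li.
(r3,c1): row 3 has {H,He,Li,Be}; column 1 has {He,Li}, so it must be B.
(r4,c4): row 4 has {B}; column 4 has {H,He,Li}, so it must be Be.
(r4,c5): row 4 has {Be,B}; column 5 has {H,Li,Be,B}, so it must be He.
(r2,c3): row 2 has {He,Li}; column 3 has {He,Be,B}, so it must be H.
(r2,c4): row 2 has {H,He,Li}; column 4 has {H,He,Li,Be}, so it must be B.
(r4,c1): row 4 has {He,Be,B}; column 1 has {He,Li,B}, so it must be H.
(r4,c3): row 4 has {H,He,Be,B}; column 3 has {H,He,Be,B}, so it must be Li.
(r2,c1): row 2 has {H,He,Li,B}; column 1 has {H,He,Li,B}, so it must be Be.

He Be B Li H / Be He H B Li / B Li He H Be / H B Li Be He / Li H Be He B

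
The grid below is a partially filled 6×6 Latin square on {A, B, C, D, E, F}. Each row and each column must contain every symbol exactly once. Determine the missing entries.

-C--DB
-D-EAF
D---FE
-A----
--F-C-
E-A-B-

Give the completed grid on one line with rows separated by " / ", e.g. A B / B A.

A C E F D B / C D B E A F / D B C A F E / F A D B E C / B E F D C A / E F A C B D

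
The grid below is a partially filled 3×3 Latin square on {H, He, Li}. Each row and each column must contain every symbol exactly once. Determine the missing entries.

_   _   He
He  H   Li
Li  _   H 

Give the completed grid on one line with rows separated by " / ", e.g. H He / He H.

H Li He / He H Li / Li He H

row 1 has {He}; column 1 has {He,Li} — only H is left for (r1,c1).
row 1 has {H,He}; column 2 has {H} — only Li is left for (r1,c2).
row 3 has {H,Li}; column 2 has {H,Li} — only He is left for (r3,c2).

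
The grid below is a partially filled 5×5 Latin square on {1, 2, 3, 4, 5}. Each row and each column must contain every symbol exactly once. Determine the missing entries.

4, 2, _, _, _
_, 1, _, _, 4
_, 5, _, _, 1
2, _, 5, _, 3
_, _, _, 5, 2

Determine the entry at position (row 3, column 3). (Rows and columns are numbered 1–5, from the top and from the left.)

(r1,c5): row 1 has {2,4}; column 5 has {1,2,3,4}, so it must be 5.
(r3,c1): row 3 has {1,5}; column 1 has {2,4}, so it must be 3.
(r4,c2): row 4 has {2,3,5}; column 2 has {1,2,5}, so it must be 4.
(r4,c4): row 4 has {2,3,4,5}; column 4 has {5}, so it must be 1.
(r5,c1): row 5 has {2,5}; column 1 has {2,3,4}, so it must be 1.
(r5,c2): row 5 has {1,2,5}; column 2 has {1,2,4,5}, so it must be 3.
(r5,c3): row 5 has {1,2,3,5}; column 3 has {5}, so it must be 4.
(r1,c4): row 1 has {2,4,5}; column 4 has {1,5}, so it must be 3.
(r2,c1): row 2 has {1,4}; column 1 has {1,2,3,4}, so it must be 5.
(r2,c4): row 2 has {1,4,5}; column 4 has {1,3,5}, so it must be 2.
(r3,c3): row 3 has {1,3,5}; column 3 has {4,5}, so it must be 2.

2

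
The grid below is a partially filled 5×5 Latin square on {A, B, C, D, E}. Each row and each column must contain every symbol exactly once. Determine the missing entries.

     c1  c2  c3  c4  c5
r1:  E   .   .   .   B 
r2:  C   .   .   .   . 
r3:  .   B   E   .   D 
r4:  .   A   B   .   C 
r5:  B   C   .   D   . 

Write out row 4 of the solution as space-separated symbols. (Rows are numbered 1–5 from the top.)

D A B E C

At row 1, column 2: row 1 has {B,E}; column 2 has {A,B,C}; that leaves D.
At row 2, column 2: row 2 has {C}; column 2 has {A,B,C,D}; that leaves E.
At row 2, column 5: row 2 has {C,E}; column 5 has {B,C,D}; that leaves A.
At row 3, column 1: row 3 has {B,D,E}; column 1 has {B,C,E}; that leaves A.
At row 3, column 4: row 3 has {A,B,D,E}; column 4 has {D}; that leaves C.
At row 4, column 1: row 4 has {A,B,C}; column 1 has {A,B,C,E}; that leaves D.
At row 4, column 4: row 4 has {A,B,C,D}; column 4 has {C,D}; that leaves E.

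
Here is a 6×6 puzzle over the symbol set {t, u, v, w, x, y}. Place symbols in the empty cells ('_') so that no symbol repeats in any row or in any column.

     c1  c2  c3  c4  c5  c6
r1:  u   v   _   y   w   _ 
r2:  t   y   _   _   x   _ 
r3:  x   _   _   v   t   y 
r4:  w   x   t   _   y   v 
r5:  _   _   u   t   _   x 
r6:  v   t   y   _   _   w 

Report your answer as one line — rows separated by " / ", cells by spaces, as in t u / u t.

u v x y w t / t y v w x u / x u w v t y / w x t u y v / y w u t v x / v t y x u w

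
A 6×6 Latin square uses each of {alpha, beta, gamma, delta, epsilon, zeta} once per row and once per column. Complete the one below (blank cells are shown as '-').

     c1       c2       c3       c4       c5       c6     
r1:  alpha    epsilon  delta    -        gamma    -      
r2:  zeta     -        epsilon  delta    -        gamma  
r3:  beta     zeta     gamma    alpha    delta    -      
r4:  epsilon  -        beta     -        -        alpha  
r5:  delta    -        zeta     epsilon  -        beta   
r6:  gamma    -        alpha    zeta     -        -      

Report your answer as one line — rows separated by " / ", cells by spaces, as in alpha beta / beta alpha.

alpha epsilon delta beta gamma zeta / zeta alpha epsilon delta beta gamma / beta zeta gamma alpha delta epsilon / epsilon delta beta gamma zeta alpha / delta gamma zeta epsilon alpha beta / gamma beta alpha zeta epsilon delta

(r1,c4) = beta
(r1,c6) = zeta
(r3,c6) = epsilon
(r4,c4) = gamma
(r4,c5) = zeta
(r5,c5) = alpha
(r6,c6) = delta
(r2,c5) = beta
(r4,c2) = delta
(r5,c2) = gamma
(r6,c2) = beta
(r6,c5) = epsilon
(r2,c2) = alpha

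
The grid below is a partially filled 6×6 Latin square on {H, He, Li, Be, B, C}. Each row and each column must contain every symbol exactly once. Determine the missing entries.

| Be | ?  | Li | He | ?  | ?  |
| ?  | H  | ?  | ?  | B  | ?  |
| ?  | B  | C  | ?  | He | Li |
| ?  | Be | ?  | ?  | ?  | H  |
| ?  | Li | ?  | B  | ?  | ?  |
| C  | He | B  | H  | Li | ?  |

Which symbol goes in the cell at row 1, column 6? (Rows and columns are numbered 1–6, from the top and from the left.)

(r1,c2) = C
(r1,c5) = H
(r1,c6) = B

B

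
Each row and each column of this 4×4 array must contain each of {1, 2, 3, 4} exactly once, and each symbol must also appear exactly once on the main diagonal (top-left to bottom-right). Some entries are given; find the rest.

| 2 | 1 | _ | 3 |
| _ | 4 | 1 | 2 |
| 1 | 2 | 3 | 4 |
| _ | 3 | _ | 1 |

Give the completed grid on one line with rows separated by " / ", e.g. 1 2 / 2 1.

2 1 4 3 / 3 4 1 2 / 1 2 3 4 / 4 3 2 1

At row 1, column 3: row 1 has {1,2,3}; column 3 has {1,3}; that leaves 4.
At row 2, column 1: row 2 has {1,2,4}; column 1 has {1,2}; that leaves 3.
At row 4, column 1: row 4 has {1,3}; column 1 has {1,2,3}; that leaves 4.
At row 4, column 3: row 4 has {1,3,4}; column 3 has {1,3,4}; that leaves 2.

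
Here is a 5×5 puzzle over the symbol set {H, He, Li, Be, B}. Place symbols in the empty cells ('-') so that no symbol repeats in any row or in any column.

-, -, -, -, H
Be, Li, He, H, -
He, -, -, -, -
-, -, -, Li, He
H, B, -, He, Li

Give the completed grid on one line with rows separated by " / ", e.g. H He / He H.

Cell (r2,c5): row 2 has {H,He,Li,Be}; column 5 has {H,He,Li} → B.
Cell (r3,c5): row 3 has {He}; column 5 has {H,He,Li,B} → Be.
Cell (r4,c1): row 4 has {He,Li}; column 1 has {H,He,Be} → B.
Cell (r5,c3): row 5 has {H,He,Li,B}; column 3 has {He} → Be.
Cell (r1,c1): row 1 has {H}; column 1 has {H,He,Be,B} → Li.
Cell (r1,c3): row 1 has {H,Li}; column 3 has {He,Be} → B.
Cell (r1,c4): row 1 has {H,Li,B}; column 4 has {H,He,Li} → Be.
Cell (r3,c2): row 3 has {He,Be}; column 2 has {Li,B} → H.
Cell (r3,c3): row 3 has {H,He,Be}; column 3 has {He,Be,B} → Li.
Cell (r3,c4): row 3 has {H,He,Li,Be}; column 4 has {H,He,Li,Be} → B.
Cell (r4,c2): row 4 has {He,Li,B}; column 2 has {H,Li,B} → Be.
Cell (r4,c3): row 4 has {He,Li,Be,B}; column 3 has {He,Li,Be,B} → H.
Cell (r1,c2): row 1 has {H,Li,Be,B}; column 2 has {H,Li,Be,B} → He.

Li He B Be H / Be Li He H B / He H Li B Be / B Be H Li He / H B Be He Li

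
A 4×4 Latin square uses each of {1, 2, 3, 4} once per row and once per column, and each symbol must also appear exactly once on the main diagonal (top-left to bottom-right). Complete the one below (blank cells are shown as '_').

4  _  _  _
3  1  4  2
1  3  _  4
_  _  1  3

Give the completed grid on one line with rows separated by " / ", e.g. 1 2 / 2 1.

4 2 3 1 / 3 1 4 2 / 1 3 2 4 / 2 4 1 3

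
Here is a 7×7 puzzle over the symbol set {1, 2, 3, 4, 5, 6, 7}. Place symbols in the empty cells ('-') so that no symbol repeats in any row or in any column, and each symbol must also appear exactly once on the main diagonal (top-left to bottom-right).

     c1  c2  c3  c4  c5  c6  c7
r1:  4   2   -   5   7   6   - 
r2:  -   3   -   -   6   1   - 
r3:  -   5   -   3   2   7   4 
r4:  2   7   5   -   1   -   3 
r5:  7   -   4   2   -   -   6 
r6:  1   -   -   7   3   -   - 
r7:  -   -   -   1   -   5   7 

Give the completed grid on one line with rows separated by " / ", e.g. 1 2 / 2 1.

4 2 3 5 7 6 1 / 5 3 7 4 6 1 2 / 6 5 1 3 2 7 4 / 2 7 5 6 1 4 3 / 7 1 4 2 5 3 6 / 1 4 6 7 3 2 5 / 3 6 2 1 4 5 7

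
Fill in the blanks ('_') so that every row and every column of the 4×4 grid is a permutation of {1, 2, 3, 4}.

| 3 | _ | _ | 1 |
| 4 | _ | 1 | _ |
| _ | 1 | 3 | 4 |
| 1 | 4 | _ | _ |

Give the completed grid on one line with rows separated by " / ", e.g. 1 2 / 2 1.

Cell (r1,c2): row 1 has {1,3}; column 2 has {1,4} → 2.
Cell (r1,c3): row 1 has {1,2,3}; column 3 has {1,3} → 4.
Cell (r2,c2): row 2 has {1,4}; column 2 has {1,2,4} → 3.
Cell (r2,c4): row 2 has {1,3,4}; column 4 has {1,4} → 2.
Cell (r3,c1): row 3 has {1,3,4}; column 1 has {1,3,4} → 2.
Cell (r4,c3): row 4 has {1,4}; column 3 has {1,3,4} → 2.
Cell (r4,c4): row 4 has {1,2,4}; column 4 has {1,2,4} → 3.

3 2 4 1 / 4 3 1 2 / 2 1 3 4 / 1 4 2 3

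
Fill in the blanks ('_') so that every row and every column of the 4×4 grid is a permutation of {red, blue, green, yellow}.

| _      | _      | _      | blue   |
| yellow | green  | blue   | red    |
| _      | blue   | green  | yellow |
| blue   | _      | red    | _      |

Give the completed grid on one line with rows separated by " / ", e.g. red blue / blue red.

(r1,c3) = yellow
(r3,c1) = red
(r4,c2) = yellow
(r4,c4) = green
(r1,c1) = green
(r1,c2) = red

green red yellow blue / yellow green blue red / red blue green yellow / blue yellow red green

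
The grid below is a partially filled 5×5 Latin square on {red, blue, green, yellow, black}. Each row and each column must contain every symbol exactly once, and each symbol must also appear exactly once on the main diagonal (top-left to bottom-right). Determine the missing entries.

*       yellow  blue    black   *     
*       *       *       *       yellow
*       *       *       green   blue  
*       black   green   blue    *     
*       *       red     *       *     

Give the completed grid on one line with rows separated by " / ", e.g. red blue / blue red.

red yellow blue black green / blue green black red yellow / black red yellow green blue / yellow black green blue red / green blue red yellow black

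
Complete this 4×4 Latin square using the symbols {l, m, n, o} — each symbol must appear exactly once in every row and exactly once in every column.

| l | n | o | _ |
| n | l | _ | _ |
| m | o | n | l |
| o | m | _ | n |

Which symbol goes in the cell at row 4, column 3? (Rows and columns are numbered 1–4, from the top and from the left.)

l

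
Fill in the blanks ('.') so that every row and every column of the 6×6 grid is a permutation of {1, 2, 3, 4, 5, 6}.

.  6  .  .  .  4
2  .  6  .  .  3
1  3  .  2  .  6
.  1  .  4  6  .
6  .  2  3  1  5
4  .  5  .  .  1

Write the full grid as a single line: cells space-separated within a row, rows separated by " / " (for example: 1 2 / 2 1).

3 6 1 5 2 4 / 2 5 6 1 4 3 / 1 3 4 2 5 6 / 5 1 3 4 6 2 / 6 4 2 3 1 5 / 4 2 5 6 3 1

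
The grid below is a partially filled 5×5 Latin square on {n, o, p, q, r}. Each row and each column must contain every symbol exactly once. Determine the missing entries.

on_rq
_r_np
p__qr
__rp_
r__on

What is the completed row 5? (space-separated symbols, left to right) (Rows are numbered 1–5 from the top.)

r p q o n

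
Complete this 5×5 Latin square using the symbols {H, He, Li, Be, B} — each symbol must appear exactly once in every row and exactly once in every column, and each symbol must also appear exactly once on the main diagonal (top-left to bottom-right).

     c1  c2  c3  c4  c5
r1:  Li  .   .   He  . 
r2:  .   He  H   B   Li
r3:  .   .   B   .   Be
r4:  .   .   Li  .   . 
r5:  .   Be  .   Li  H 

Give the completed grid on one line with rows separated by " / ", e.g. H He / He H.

Li H Be He B / Be He H B Li / He Li B H Be / H B Li Be He / B Be He Li H

(r1,c3): row 1 has {He,Li}; column 3 has {H,Li,B}, so it must be Be.
(r1,c5): row 1 has {He,Li,Be}; column 5 has {H,Li,Be}, so it must be B.
(r2,c1): row 2 has {H,He,Li,B}; column 1 has {Li}, so it must be Be.
(r3,c4): row 3 has {Be,B}; column 4 has {He,Li,B}, so it must be H.
(r4,c4): row 4 has {Li}; column 4 has {H,He,Li,B}; the diagonal has {H,He,Li,B}, so it must be Be.
(r4,c5): row 4 has {Li,Be}; column 5 has {H,Li,Be,B}, so it must be He.
(r5,c3): row 5 has {H,Li,Be}; column 3 has {H,Li,Be,B}, so it must be He.
(r1,c2): row 1 has {He,Li,Be,B}; column 2 has {He,Be}, so it must be H.
(r3,c1): row 3 has {H,Be,B}; column 1 has {Li,Be}, so it must be He.
(r3,c2): row 3 has {H,He,Be,B}; column 2 has {H,He,Be}, so it must be Li.
(r4,c2): row 4 has {He,Li,Be}; column 2 has {H,He,Li,Be}, so it must be B.
(r5,c1): row 5 has {H,He,Li,Be}; column 1 has {He,Li,Be}, so it must be B.
(r4,c1): row 4 has {He,Li,Be,B}; column 1 has {He,Li,Be,B}, so it must be H.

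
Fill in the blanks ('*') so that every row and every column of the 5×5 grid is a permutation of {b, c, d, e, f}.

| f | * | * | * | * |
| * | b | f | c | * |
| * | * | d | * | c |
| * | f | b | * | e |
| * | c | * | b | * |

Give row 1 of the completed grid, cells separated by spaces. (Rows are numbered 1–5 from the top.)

f d c e b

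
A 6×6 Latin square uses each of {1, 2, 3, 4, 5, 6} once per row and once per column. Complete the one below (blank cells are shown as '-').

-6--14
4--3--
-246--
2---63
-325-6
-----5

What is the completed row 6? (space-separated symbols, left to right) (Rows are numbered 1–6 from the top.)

(r1,c4): row 1 has {1,4,6}; column 4 has {3,5,6}, so it must be 2.
(r3,c6): row 3 has {2,4,6}; column 6 has {3,4,5,6}, so it must be 1.
(r5,c1): row 5 has {2,3,5,6}; column 1 has {2,4}, so it must be 1.
(r5,c5): row 5 has {1,2,3,5,6}; column 5 has {1,6}, so it must be 4.
(r2,c6): row 2 has {3,4}; column 6 has {1,3,4,5,6}, so it must be 2.
(r2,c5): row 2 has {2,3,4}; column 5 has {1,4,6}, so it must be 5.
(r3,c5): row 3 has {1,2,4,6}; column 5 has {1,4,5,6}, so it must be 3.
(r6,c5): row 6 has {5}; column 5 has {1,3,4,5,6}, so it must be 2.
(r2,c2): row 2 has {2,3,4,5}; column 2 has {2,3,6}, so it must be 1.
(r2,c3): row 2 has {1,2,3,4,5}; column 3 has {2,4}, so it must be 6.
(r3,c1): row 3 has {1,2,3,4,6}; column 1 has {1,2,4}, so it must be 5.
(r6,c2): row 6 has {2,5}; column 2 has {1,2,3,6}, so it must be 4.
(r6,c4): row 6 has {2,4,5}; column 4 has {2,3,5,6}, so it must be 1.
(r1,c1): row 1 has {1,2,4,6}; column 1 has {1,2,4,5}, so it must be 3.
(r1,c3): row 1 has {1,2,3,4,6}; column 3 has {2,4,6}, so it must be 5.
(r4,c2): row 4 has {2,3,6}; column 2 has {1,2,3,4,6}, so it must be 5.
(r4,c3): row 4 has {2,3,5,6}; column 3 has {2,4,5,6}, so it must be 1.
(r4,c4): row 4 has {1,2,3,5,6}; column 4 has {1,2,3,5,6}, so it must be 4.
(r6,c1): row 6 has {1,2,4,5}; column 1 has {1,2,3,4,5}, so it must be 6.
(r6,c3): row 6 has {1,2,4,5,6}; column 3 has {1,2,4,5,6}, so it must be 3.

6 4 3 1 2 5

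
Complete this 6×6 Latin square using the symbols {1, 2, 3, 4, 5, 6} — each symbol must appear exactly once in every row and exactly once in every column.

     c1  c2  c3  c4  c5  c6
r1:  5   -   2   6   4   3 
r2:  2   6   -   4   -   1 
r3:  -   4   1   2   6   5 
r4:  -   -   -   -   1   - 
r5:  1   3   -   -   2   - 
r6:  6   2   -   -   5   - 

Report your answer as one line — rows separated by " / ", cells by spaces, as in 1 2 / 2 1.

5 1 2 6 4 3 / 2 6 5 4 3 1 / 3 4 1 2 6 5 / 4 5 6 3 1 2 / 1 3 4 5 2 6 / 6 2 3 1 5 4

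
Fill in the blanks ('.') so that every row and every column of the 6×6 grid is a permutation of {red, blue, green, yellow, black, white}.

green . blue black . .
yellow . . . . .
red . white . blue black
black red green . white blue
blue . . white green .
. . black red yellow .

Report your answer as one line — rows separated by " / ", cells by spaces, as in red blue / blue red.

green white blue black red yellow / yellow green red blue black white / red yellow white green blue black / black red green yellow white blue / blue black yellow white green red / white blue black red yellow green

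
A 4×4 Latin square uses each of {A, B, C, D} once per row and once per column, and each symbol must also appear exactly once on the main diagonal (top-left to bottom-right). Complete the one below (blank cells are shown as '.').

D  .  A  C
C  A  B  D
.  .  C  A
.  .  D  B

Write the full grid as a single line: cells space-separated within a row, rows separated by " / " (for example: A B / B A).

D B A C / C A B D / B D C A / A C D B

Cell (r1,c2): row 1 has {A,C,D}; column 2 has {A} → B.
Cell (r3,c1): row 3 has {A,C}; column 1 has {C,D} → B.
Cell (r3,c2): row 3 has {A,B,C}; column 2 has {A,B} → D.
Cell (r4,c1): row 4 has {B,D}; column 1 has {B,C,D} → A.
Cell (r4,c2): row 4 has {A,B,D}; column 2 has {A,B,D} → C.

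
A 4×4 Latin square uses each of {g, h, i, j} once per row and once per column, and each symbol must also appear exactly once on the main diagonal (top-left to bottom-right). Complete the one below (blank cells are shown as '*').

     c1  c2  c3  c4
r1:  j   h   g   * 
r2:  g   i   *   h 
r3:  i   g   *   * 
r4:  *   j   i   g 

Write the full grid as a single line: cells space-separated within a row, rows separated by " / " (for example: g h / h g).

(r1,c4) = i
(r2,c3) = j
(r3,c3) = h
(r3,c4) = j
(r4,c1) = h

j h g i / g i j h / i g h j / h j i g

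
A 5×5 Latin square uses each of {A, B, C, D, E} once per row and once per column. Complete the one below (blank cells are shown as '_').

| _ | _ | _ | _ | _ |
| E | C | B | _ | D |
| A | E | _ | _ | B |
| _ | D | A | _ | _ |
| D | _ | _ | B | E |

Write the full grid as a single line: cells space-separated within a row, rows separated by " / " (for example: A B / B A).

row 2 has {B,C,D,E}; column 4 has {B} — only A is left for (r2,c4).
row 4 has {A,D}; column 5 has {B,D,E} — only C is left for (r4,c5).
row 5 has {B,D,E}; column 2 has {C,D,E} — only A is left for (r5,c2).
row 5 has {A,B,D,E}; column 3 has {A,B} — only C is left for (r5,c3).
row 1 is empty so far; column 2 has {A,C,D,E} — only B is left for (r1,c2).
row 1 has {B}; column 5 has {B,C,D,E} — only A is left for (r1,c5).
row 3 has {A,B,E}; column 3 has {A,B,C} — only D is left for (r3,c3).
row 3 has {A,B,D,E}; column 4 has {A,B} — only C is left for (r3,c4).
row 4 has {A,C,D}; column 1 has {A,D,E} — only B is left for (r4,c1).
row 4 has {A,B,C,D}; column 4 has {A,B,C} — only E is left for (r4,c4).
row 1 has {A,B}; column 1 has {A,B,D,E} — only C is left for (r1,c1).
row 1 has {A,B,C}; column 3 has {A,B,C,D} — only E is left for (r1,c3).
row 1 has {A,B,C,E}; column 4 has {A,B,C,E} — only D is left for (r1,c4).

C B E D A / E C B A D / A E D C B / B D A E C / D A C B E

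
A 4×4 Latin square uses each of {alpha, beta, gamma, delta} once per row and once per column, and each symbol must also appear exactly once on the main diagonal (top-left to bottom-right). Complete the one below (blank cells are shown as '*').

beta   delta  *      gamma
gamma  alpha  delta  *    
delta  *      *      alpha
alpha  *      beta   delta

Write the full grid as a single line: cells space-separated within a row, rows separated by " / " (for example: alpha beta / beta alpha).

beta delta alpha gamma / gamma alpha delta beta / delta beta gamma alpha / alpha gamma beta delta

row 1 has {beta,gamma,delta}; column 3 has {beta,delta} — only alpha is left for (r1,c3).
row 2 has {alpha,gamma,delta}; column 4 has {alpha,gamma,delta} — only beta is left for (r2,c4).
row 3 has {alpha,delta}; column 3 has {alpha,beta,delta}; the diagonal has {alpha,beta,delta} — only gamma is left for (r3,c3).
row 4 has {alpha,beta,delta}; column 2 has {alpha,delta} — only gamma is left for (r4,c2).
row 3 has {alpha,gamma,delta}; column 2 has {alpha,gamma,delta} — only beta is left for (r3,c2).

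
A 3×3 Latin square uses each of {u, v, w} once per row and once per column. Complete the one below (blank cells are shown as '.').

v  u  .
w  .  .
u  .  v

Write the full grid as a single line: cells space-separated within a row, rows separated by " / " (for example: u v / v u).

v u w / w v u / u w v

(r1,c3) = w
(r2,c2) = v
(r2,c3) = u
(r3,c2) = w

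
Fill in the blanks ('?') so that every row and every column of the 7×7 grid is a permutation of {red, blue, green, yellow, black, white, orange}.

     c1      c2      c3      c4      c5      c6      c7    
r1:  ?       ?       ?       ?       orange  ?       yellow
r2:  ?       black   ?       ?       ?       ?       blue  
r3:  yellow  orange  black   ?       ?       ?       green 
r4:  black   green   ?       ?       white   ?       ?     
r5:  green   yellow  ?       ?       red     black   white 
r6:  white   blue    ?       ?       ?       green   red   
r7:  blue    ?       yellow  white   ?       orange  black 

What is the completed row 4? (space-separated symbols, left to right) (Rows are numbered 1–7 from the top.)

black green red blue white yellow orange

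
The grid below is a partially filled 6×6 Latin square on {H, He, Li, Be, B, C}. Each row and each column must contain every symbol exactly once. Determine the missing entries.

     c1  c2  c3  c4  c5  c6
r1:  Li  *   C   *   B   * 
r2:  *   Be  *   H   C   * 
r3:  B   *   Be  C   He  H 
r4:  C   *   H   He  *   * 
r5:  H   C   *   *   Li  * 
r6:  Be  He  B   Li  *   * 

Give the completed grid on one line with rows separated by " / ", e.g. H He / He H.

Li H C Be B He / He Be Li H C B / B Li Be C He H / C B H He Be Li / H C He B Li Be / Be He B Li H C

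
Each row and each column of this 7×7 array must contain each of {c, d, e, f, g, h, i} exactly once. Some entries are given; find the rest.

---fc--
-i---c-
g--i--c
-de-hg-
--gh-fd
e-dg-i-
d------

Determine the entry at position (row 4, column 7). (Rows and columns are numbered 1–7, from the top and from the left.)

f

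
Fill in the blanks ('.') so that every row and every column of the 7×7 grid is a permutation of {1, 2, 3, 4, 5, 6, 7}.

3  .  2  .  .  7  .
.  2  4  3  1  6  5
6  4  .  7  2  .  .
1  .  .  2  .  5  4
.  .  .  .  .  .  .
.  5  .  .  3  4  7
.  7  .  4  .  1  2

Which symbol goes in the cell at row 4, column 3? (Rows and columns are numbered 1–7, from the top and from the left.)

6

(r2,c1) = 7
(r3,c6) = 3
(r3,c7) = 1
(r5,c6) = 2
(r6,c1) = 2
(r7,c1) = 5
(r7,c5) = 6
(r1,c7) = 6
(r3,c3) = 5
(r4,c5) = 7
(r5,c1) = 4
(r5,c5) = 5
(r5,c7) = 3
(r7,c3) = 3
(r1,c2) = 1
(r1,c4) = 5
(r1,c5) = 4
(r4,c3) = 6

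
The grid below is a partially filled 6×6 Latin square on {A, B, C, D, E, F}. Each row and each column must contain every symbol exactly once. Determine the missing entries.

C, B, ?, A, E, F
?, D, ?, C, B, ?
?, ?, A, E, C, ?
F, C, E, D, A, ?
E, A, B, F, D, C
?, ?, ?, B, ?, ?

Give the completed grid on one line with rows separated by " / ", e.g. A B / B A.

row 1 has {A,B,C,E,F}; column 3 has {A,B,E} — only D is left for (r1,c3).
row 2 has {B,C,D}; column 1 has {C,E,F} — only A is left for (r2,c1).
row 2 has {A,B,C,D}; column 3 has {A,B,D,E} — only F is left for (r2,c3).
row 2 has {A,B,C,D,F}; column 6 has {C,F} — only E is left for (r2,c6).
row 3 has {A,C,E}; column 2 has {A,B,C,D} — only F is left for (r3,c2).
row 4 has {A,C,D,E,F}; column 6 has {C,E,F} — only B is left for (r4,c6).
row 6 has {B}; column 1 has {A,C,E,F} — only D is left for (r6,c1).
row 6 has {B,D}; column 2 has {A,B,C,D,F} — only E is left for (r6,c2).
row 6 has {B,D,E}; column 3 has {A,B,D,E,F} — only C is left for (r6,c3).
row 6 has {B,C,D,E}; column 5 has {A,B,C,D,E} — only F is left for (r6,c5).
row 6 has {B,C,D,E,F}; column 6 has {B,C,E,F} — only A is left for (r6,c6).
row 3 has {A,C,E,F}; column 1 has {A,C,D,E,F} — only B is left for (r3,c1).
row 3 has {A,B,C,E,F}; column 6 has {A,B,C,E,F} — only D is left for (r3,c6).

C B D A E F / A D F C B E / B F A E C D / F C E D A B / E A B F D C / D E C B F A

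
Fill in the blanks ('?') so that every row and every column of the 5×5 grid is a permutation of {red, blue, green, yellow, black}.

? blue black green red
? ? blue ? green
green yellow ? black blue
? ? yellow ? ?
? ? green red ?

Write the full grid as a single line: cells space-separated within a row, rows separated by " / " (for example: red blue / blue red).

row 1 has {red,blue,green,black}; column 1 has {green} — only yellow is left for (r1,c1).
row 2 has {blue,green}; column 4 has {red,green,black} — only yellow is left for (r2,c4).
row 3 has {blue,green,yellow,black}; column 3 has {blue,green,yellow,black} — only red is left for (r3,c3).
row 4 has {yellow}; column 4 has {red,green,yellow,black} — only blue is left for (r4,c4).
row 4 has {blue,yellow}; column 5 has {red,blue,green} — only black is left for (r4,c5).
row 5 has {red,green}; column 2 has {blue,yellow} — only black is left for (r5,c2).
row 5 has {red,green,black}; column 5 has {red,blue,green,black} — only yellow is left for (r5,c5).
row 2 has {blue,green,yellow}; column 2 has {blue,yellow,black} — only red is left for (r2,c2).
row 4 has {blue,yellow,black}; column 1 has {green,yellow} — only red is left for (r4,c1).
row 4 has {red,blue,yellow,black}; column 2 has {red,blue,yellow,black} — only green is left for (r4,c2).
row 5 has {red,green,yellow,black}; column 1 has {red,green,yellow} — only blue is left for (r5,c1).
row 2 has {red,blue,green,yellow}; column 1 has {red,blue,green,yellow} — only black is left for (r2,c1).

yellow blue black green red / black red blue yellow green / green yellow red black blue / red green yellow blue black / blue black green red yellow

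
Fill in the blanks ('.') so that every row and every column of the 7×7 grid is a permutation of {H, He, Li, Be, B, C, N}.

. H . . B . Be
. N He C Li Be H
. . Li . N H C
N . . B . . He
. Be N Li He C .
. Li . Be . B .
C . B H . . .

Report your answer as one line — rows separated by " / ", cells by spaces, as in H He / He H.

Li H C N B He Be / B N He C Li Be H / Be B Li He N H C / N C Be B H Li He / H Be N Li He C B / He Li H Be C B N / C He B H Be N Li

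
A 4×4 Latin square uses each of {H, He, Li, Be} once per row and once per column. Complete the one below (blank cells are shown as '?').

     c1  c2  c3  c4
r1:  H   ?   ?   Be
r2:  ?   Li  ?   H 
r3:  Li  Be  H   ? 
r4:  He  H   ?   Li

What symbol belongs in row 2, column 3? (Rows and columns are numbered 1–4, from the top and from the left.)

(r1,c2): row 1 has {H,Be}; column 2 has {H,Li,Be}, so it must be He.
(r1,c3): row 1 has {H,He,Be}; column 3 has {H}, so it must be Li.
(r2,c1): row 2 has {H,Li}; column 1 has {H,He,Li}, so it must be Be.
(r2,c3): row 2 has {H,Li,Be}; column 3 has {H,Li}, so it must be He.

He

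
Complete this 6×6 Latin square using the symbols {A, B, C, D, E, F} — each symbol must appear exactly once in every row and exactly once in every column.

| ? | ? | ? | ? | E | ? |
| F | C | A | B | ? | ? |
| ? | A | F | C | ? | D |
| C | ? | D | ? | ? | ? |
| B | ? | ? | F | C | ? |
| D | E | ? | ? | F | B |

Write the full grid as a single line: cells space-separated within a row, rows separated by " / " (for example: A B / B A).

A F B D E C / F C A B D E / E A F C B D / C B D E A F / B D E F C A / D E C A F B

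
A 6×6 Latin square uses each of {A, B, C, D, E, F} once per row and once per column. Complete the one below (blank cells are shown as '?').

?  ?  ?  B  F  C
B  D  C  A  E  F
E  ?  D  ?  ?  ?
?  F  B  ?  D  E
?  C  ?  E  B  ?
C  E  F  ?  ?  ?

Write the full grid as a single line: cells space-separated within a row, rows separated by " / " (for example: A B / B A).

row 1 has {B,C,F}; column 2 has {C,D,E,F} — only A is left for (r1,c2).
row 1 has {A,B,C,F}; column 3 has {B,C,D,F} — only E is left for (r1,c3).
row 3 has {D,E}; column 2 has {A,C,D,E,F} — only B is left for (r3,c2).
row 3 has {B,D,E}; column 6 has {C,E,F} — only A is left for (r3,c6).
row 4 has {B,D,E,F}; column 1 has {B,C,E} — only A is left for (r4,c1).
row 4 has {A,B,D,E,F}; column 4 has {A,B,E} — only C is left for (r4,c4).
row 5 has {B,C,E}; column 3 has {B,C,D,E,F} — only A is left for (r5,c3).
row 5 has {A,B,C,E}; column 6 has {A,C,E,F} — only D is left for (r5,c6).
row 6 has {C,E,F}; column 4 has {A,B,C,E} — only D is left for (r6,c4).
row 6 has {C,D,E,F}; column 5 has {B,D,E,F} — only A is left for (r6,c5).
row 6 has {A,C,D,E,F}; column 6 has {A,C,D,E,F} — only B is left for (r6,c6).
row 1 has {A,B,C,E,F}; column 1 has {A,B,C,E} — only D is left for (r1,c1).
row 3 has {A,B,D,E}; column 4 has {A,B,C,D,E} — only F is left for (r3,c4).
row 3 has {A,B,D,E,F}; column 5 has {A,B,D,E,F} — only C is left for (r3,c5).
row 5 has {A,B,C,D,E}; column 1 has {A,B,C,D,E} — only F is left for (r5,c1).

D A E B F C / B D C A E F / E B D F C A / A F B C D E / F C A E B D / C E F D A B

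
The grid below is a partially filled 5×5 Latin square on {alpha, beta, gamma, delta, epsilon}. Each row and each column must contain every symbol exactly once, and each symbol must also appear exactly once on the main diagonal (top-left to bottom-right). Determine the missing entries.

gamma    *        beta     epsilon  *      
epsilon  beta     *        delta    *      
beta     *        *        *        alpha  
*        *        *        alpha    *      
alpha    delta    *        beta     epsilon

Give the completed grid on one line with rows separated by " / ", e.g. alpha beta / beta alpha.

gamma alpha beta epsilon delta / epsilon beta alpha delta gamma / beta epsilon delta gamma alpha / delta gamma epsilon alpha beta / alpha delta gamma beta epsilon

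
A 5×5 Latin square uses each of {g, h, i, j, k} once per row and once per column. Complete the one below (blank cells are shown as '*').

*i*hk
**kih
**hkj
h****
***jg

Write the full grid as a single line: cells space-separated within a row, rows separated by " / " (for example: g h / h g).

j i g h k / g j k i h / i g h k j / h k j g i / k h i j g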